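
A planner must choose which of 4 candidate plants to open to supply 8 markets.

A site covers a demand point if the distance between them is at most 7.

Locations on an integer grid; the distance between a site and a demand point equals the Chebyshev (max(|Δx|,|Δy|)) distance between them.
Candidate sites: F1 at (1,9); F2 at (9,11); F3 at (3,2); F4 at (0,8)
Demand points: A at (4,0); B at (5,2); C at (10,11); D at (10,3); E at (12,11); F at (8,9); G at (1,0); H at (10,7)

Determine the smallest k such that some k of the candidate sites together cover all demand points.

Coverage sets (demand points within 7 of each site):
  F1: {B, F}
  F2: {C, E, F, H}
  F3: {A, B, D, F, G, H}
  F4: {B}
No single site covers all 8 demand points.
But {F2, F3} covers everything, so the minimum is 2.

2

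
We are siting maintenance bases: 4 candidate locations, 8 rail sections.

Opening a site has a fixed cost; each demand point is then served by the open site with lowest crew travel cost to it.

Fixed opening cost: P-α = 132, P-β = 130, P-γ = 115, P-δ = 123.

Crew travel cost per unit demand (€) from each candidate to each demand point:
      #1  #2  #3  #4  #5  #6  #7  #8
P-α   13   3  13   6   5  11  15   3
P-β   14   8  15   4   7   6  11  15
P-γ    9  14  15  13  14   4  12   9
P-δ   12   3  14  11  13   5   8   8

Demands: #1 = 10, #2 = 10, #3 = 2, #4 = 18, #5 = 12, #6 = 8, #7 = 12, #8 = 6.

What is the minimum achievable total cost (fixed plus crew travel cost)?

753

Open {P-α, P-δ}: assign each demand point to its cheapest open site.
  #1→P-δ 10×12=120, #2→P-α 10×3=30, #3→P-α 2×13=26, #4→P-α 18×6=108, #5→P-α 12×5=60, #6→P-δ 8×5=40, #7→P-δ 12×8=96, #8→P-α 6×3=18
  crew travel cost 498, fixed 255 → total 753.
Compare {P-α, P-γ}: crew travel cost 508 + fixed 247 = 755.
Compare {P-β, P-δ}: crew travel cost 518 + fixed 253 = 771.
Compare {P-α}: crew travel cost 640 + fixed 132 = 772.
All other subsets cost ≥ 755. Minimum total cost: 753.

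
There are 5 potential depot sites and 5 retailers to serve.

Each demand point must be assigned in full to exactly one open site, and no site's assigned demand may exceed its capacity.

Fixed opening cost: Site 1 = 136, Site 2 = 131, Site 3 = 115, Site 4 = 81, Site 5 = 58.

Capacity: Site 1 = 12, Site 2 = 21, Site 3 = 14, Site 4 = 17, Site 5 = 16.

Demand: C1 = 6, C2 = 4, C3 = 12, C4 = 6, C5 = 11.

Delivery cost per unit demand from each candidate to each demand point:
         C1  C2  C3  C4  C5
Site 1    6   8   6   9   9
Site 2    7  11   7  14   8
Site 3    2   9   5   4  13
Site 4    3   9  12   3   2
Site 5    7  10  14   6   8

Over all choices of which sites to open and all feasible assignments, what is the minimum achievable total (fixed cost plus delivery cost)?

Open {Site 3, Site 4, Site 5}; cheapest assignment that respects the capacities:
  Site 3 (cap 14, load 12): C3 — cost 12×5 = 60
  Site 4 (cap 17, load 17): C1, C5 — cost 6×3 + 11×2 = 40
  Site 5 (cap 16, load 10): C2, C4 — cost 4×10 + 6×6 = 76
  Shipping 176, fixed 254 → total 430.
  Any other capacity-feasible assignment to {Site 3, Site 4, Site 5} ships for at least 176.
Compare {Site 1, Site 4, Site 5}: its best feasible assignment gives total 463.
Compare {Site 2, Site 4, Site 5}: its best feasible assignment gives total 470.
Every other set of open sites that can feasibly serve all demand totals ≥ 463 even under its best assignment. Minimum: 430.

430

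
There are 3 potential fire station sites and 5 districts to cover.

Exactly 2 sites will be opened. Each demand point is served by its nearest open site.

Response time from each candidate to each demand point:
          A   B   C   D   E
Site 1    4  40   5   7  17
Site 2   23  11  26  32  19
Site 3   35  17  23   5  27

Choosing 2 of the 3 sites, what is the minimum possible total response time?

44

Open {Site 1, Site 2}.
  A→Site 1 4, B→Site 2 11, C→Site 1 5, D→Site 1 7, E→Site 1 17  ⇒ total 44.
Compare {Site 1, Site 3}: total 48.
Compare {Site 2, Site 3}: total 81.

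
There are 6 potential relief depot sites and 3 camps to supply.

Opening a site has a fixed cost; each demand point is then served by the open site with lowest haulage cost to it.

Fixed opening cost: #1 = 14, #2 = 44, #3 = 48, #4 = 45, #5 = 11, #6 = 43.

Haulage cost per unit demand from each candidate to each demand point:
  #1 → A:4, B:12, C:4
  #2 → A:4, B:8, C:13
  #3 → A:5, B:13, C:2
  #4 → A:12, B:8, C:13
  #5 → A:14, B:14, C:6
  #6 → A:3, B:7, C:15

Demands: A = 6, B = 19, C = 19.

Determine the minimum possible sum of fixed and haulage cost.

Open {#3, #6}: assign each demand point to its cheapest open site.
  A→#6 6×3=18, B→#6 19×7=133, C→#3 19×2=38
  haulage cost 189, fixed 91 → total 280.
Compare {#1, #6}: haulage cost 227 + fixed 57 = 284.
Compare {#3, #5, #6}: haulage cost 189 + fixed 102 = 291.
Compare {#1, #3, #6}: haulage cost 189 + fixed 105 = 294.
All other subsets cost ≥ 284. Minimum total cost: 280.

280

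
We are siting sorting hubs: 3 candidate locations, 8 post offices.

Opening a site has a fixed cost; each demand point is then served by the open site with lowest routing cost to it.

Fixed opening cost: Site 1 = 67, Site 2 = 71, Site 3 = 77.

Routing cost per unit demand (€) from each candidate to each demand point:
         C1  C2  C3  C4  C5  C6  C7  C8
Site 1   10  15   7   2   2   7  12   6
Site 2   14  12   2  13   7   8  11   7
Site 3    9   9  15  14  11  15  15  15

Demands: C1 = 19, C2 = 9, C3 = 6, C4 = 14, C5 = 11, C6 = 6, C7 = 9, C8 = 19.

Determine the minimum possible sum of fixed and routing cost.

Open {Site 1}: assign each demand point to its cheapest open site.
  C1→Site 1 19×10=190, C2→Site 1 9×15=135, C3→Site 1 6×7=42, C4→Site 1 14×2=28, C5→Site 1 11×2=22, C6→Site 1 6×7=42, C7→Site 1 9×12=108, C8→Site 1 19×6=114
  routing cost 681, fixed 67 → total 748.
Compare {Site 1, Site 3}: routing cost 608 + fixed 144 = 752.
Compare {Site 1, Site 2}: routing cost 615 + fixed 138 = 753.
Compare {Site 1, Site 2, Site 3}: routing cost 569 + fixed 215 = 784.
All other subsets cost ≥ 752. Minimum total cost: 748.

748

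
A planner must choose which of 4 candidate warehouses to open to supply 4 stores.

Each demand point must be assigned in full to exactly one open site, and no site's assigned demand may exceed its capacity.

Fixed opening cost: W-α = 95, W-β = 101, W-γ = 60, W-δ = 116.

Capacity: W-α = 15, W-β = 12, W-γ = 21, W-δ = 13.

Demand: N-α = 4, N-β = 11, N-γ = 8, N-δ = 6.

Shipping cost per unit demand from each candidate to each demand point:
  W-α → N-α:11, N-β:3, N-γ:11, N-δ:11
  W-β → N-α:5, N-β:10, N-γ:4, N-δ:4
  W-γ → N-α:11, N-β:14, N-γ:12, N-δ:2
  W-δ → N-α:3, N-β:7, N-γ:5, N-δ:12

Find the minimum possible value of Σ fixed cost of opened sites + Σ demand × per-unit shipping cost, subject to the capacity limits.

340

Open {W-α, W-γ}; cheapest assignment that respects the capacities:
  W-α (cap 15, load 15): N-α, N-β — cost 4×11 + 11×3 = 77
  W-γ (cap 21, load 14): N-γ, N-δ — cost 8×12 + 6×2 = 108
  Shipping 185, fixed 155 → total 340.
  Any other capacity-feasible assignment to {W-α, W-γ} ships for at least 185.
Compare {W-α, W-β, W-γ}: its best feasible assignment gives total 353.
Compare {W-α, W-γ, W-δ}: its best feasible assignment gives total 368.
Every other set of open sites that can feasibly serve all demand totals ≥ 353 even under its best assignment. Minimum: 340.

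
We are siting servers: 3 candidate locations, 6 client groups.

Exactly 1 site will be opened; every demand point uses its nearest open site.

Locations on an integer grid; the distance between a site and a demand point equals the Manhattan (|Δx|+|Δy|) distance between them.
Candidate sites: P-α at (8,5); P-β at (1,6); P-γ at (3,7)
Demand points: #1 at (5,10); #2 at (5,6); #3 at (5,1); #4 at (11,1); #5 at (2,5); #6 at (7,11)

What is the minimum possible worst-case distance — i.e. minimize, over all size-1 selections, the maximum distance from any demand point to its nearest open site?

8

Open {P-α}.
  Farthest demand point is #1 at distance 8 (to P-α); all others are ≤ 8.
With {P-γ} the worst case is 14.
With {P-β} the worst case is 15.
No size-1 selection achieves below 8.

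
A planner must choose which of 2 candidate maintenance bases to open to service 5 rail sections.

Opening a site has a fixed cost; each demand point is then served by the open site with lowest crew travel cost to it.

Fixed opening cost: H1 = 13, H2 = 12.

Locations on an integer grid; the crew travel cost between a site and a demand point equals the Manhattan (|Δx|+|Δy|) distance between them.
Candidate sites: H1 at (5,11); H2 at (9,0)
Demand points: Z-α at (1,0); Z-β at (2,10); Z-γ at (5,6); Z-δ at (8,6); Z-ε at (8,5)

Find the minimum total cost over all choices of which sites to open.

54

Open {H1}: assign each demand point to its cheapest open site.
  Z-α→H1 15, Z-β→H1 4, Z-γ→H1 5, Z-δ→H1 8, Z-ε→H1 9
  crew travel cost 41, fixed 13 → total 54.
Compare {H1, H2}: crew travel cost 30 + fixed 25 = 55.
Compare {H2}: crew travel cost 48 + fixed 12 = 60.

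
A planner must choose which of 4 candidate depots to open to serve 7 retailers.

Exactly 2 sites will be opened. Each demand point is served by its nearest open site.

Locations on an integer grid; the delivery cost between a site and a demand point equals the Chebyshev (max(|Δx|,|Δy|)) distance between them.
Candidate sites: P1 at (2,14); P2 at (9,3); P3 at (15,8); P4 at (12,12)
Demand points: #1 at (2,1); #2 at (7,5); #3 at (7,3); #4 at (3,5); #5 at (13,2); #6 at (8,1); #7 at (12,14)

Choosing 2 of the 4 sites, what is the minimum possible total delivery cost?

25

Open {P2, P4}.
  #1→P2 7, #2→P2 2, #3→P2 2, #4→P2 6, #5→P2 4, #6→P2 2, #7→P4 2  ⇒ total 25.
Compare {P2, P3}: total 29.
Compare {P1, P2}: total 33.
No size-2 selection does better; minimum is 25.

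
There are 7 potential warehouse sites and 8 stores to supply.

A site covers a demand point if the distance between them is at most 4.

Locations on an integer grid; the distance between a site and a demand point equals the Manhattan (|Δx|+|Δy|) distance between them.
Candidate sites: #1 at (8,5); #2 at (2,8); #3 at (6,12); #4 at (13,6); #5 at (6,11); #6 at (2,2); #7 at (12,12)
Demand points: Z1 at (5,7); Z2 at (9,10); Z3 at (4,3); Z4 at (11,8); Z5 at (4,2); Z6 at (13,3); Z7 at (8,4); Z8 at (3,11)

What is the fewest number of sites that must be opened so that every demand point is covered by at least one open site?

Coverage sets (demand points within 4 of each site):
  #1: {Z7}
  #2: {Z1, Z8}
  #3: {Z8}
  #4: {Z4, Z6}
  #5: {Z2, Z8}
  #6: {Z3, Z5}
  #7: {}
No 4 sites suffice: every size-4 union leaves at least one demand point uncovered.
But {#1, #2, #4, #5, #6} covers everything, so the minimum is 5.

5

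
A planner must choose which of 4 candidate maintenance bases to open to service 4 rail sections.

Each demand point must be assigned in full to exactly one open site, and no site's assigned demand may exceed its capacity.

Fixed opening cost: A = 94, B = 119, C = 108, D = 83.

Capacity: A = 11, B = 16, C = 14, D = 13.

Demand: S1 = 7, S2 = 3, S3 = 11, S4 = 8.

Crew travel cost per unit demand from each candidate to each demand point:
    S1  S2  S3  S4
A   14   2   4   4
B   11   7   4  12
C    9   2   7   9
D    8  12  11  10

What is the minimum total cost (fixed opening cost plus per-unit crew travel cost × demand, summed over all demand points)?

434

Open {A, B, D}; cheapest assignment that respects the capacities:
  A (cap 11, load 11): S2, S4 — cost 3×2 + 8×4 = 38
  B (cap 16, load 11): S3 — cost 11×4 = 44
  D (cap 13, load 7): S1 — cost 7×8 = 56
  Shipping 138, fixed 296 → total 434.
  Any other capacity-feasible assignment to {A, B, D} ships for at least 138.
Compare {A, C, D}: its best feasible assignment gives total 456.
Compare {A, B, C}: its best feasible assignment gives total 466.
Every other set of open sites that can feasibly serve all demand totals ≥ 456 even under its best assignment. Minimum: 434.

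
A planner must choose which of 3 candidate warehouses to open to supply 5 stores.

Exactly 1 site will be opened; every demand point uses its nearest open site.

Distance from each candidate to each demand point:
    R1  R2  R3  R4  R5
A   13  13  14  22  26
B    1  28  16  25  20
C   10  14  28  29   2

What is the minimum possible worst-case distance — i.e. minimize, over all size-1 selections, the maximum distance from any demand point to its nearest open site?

26

Open {A}.
  Farthest demand point is R5 at distance 26 (to A); all others are ≤ 26.
With {B} the worst case is 28.
With {C} the worst case is 29.
No size-1 selection achieves below 26.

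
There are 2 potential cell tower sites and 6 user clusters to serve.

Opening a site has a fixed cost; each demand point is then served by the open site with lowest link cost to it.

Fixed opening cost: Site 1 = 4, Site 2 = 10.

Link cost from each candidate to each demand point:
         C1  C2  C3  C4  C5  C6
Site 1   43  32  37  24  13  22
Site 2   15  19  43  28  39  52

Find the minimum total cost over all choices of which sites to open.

144

Open {Site 1, Site 2}: assign each demand point to its cheapest open site.
  C1→Site 2 15, C2→Site 2 19, C3→Site 1 37, C4→Site 1 24, C5→Site 1 13, C6→Site 1 22
  link cost 130, fixed 14 → total 144.
Compare {Site 1}: link cost 171 + fixed 4 = 175.
Compare {Site 2}: link cost 196 + fixed 10 = 206.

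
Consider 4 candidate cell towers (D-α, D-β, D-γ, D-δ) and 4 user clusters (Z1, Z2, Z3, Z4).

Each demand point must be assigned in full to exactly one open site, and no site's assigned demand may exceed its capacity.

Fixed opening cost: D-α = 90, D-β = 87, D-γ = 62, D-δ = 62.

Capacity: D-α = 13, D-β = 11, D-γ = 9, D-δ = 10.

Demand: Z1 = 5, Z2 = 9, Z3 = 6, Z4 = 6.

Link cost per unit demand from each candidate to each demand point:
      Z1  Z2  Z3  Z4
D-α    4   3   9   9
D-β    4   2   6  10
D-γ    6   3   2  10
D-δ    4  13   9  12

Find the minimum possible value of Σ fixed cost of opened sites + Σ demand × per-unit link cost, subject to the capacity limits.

Open {D-α, D-β, D-γ}; cheapest assignment that respects the capacities:
  D-α (cap 13, load 11): Z1, Z4 — cost 5×4 + 6×9 = 74
  D-β (cap 11, load 9): Z2 — cost 9×2 = 18
  D-γ (cap 9, load 6): Z3 — cost 6×2 = 12
  Shipping 104, fixed 239 → total 343.
  Any other capacity-feasible assignment to {D-α, D-β, D-γ} ships for at least 104.
Compare {D-β, D-γ, D-δ}: its best feasible assignment gives total 366.
Compare {D-α, D-γ, D-δ}: its best feasible assignment gives total 369.
Every other set of open sites that can feasibly serve all demand totals ≥ 366 even under its best assignment. Minimum: 343.

343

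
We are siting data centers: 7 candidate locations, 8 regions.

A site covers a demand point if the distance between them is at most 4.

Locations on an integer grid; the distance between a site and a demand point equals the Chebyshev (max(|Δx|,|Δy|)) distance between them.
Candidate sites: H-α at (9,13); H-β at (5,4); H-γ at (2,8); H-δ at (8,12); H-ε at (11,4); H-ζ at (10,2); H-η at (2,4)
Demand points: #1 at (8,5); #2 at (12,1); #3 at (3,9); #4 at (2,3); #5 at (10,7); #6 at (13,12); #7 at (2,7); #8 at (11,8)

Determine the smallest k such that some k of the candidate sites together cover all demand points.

Coverage sets (demand points within 4 of each site):
  H-α: {#6}
  H-β: {#1, #4, #7}
  H-γ: {#3, #7}
  H-δ: {#8}
  H-ε: {#1, #2, #5, #8}
  H-ζ: {#1, #2}
  H-η: {#4, #7}
No 3 sites suffice: every size-3 union leaves at least one demand point uncovered.
But {H-α, H-β, H-γ, H-ε} covers everything, so the minimum is 4.

4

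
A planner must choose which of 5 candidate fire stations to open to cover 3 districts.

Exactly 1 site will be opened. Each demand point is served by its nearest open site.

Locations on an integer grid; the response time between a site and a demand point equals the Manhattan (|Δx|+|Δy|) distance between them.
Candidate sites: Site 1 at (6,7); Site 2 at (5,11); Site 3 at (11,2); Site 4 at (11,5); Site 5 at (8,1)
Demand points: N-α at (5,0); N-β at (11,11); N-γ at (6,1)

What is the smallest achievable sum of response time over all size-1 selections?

Open {Site 5}.
  N-α→Site 5 4, N-β→Site 5 13, N-γ→Site 5 2  ⇒ total 19.
Compare {Site 1}: total 23.
Compare {Site 3}: total 23.
No size-1 selection does better; minimum is 19.

19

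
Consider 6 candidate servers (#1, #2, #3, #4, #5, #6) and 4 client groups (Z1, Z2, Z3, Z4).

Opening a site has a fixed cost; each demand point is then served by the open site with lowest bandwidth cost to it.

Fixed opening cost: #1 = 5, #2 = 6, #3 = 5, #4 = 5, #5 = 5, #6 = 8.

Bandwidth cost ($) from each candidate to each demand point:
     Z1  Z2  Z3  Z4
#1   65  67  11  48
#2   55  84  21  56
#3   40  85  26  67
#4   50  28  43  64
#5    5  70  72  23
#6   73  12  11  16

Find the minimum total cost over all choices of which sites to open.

57

Open {#5, #6}: assign each demand point to its cheapest open site.
  Z1→#5 5, Z2→#6 12, Z3→#6 11, Z4→#6 16
  bandwidth cost 44, fixed 13 → total 57.
Compare {#1, #5, #6}: bandwidth cost 44 + fixed 18 = 62.
Compare {#3, #5, #6}: bandwidth cost 44 + fixed 18 = 62.
Compare {#4, #5, #6}: bandwidth cost 44 + fixed 18 = 62.
All other subsets cost ≥ 62. Minimum total cost: 57.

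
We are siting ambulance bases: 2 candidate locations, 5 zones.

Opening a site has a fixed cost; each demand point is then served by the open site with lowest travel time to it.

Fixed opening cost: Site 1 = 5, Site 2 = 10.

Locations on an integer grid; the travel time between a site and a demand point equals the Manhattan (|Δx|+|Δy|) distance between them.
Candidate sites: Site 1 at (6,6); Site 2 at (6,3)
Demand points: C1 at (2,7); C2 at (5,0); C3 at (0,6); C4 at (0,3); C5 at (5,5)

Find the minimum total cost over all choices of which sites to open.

34

Open {Site 1}: assign each demand point to its cheapest open site.
  C1→Site 1 5, C2→Site 1 7, C3→Site 1 6, C4→Site 1 9, C5→Site 1 2
  travel time 29, fixed 5 → total 34.
Compare {Site 1, Site 2}: travel time 23 + fixed 15 = 38.
Compare {Site 2}: travel time 30 + fixed 10 = 40.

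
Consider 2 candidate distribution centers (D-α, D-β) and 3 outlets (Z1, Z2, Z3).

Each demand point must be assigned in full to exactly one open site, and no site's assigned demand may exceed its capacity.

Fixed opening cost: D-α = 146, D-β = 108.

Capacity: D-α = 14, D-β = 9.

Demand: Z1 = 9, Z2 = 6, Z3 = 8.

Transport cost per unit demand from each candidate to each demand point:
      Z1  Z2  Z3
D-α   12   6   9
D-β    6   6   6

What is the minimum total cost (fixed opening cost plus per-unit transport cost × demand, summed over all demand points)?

Open {D-α, D-β}; cheapest assignment that respects the capacities:
  D-α (cap 14, load 14): Z2, Z3 — cost 6×6 + 8×9 = 108
  D-β (cap 9, load 9): Z1 — cost 9×6 = 54
  Shipping 162, fixed 254 → total 416.
  Any other capacity-feasible assignment to {D-α, D-β} ships for at least 162.
Total demand is 23 and no other set of sites has combined capacity ≥ 23, so {D-α, D-β} is the only feasible choice of open sites. Minimum: 416.

416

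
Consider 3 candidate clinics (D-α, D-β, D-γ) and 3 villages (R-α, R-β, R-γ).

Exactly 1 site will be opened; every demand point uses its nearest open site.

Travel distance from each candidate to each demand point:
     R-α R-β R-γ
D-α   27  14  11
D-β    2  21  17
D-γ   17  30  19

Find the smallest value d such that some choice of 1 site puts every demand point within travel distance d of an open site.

Open {D-β}.
  Farthest demand point is R-β at travel distance 21 (to D-β); all others are ≤ 21.
With {D-α} the worst case is 27.
With {D-γ} the worst case is 30.
No size-1 selection achieves below 21.

21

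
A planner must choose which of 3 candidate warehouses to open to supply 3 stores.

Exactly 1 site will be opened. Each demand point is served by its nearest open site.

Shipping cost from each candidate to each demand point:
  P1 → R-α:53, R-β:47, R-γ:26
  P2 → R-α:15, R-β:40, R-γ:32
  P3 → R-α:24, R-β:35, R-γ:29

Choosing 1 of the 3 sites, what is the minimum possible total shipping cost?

Open {P2}.
  R-α→P2 15, R-β→P2 40, R-γ→P2 32  ⇒ total 87.
Compare {P3}: total 88.
Compare {P1}: total 126.

87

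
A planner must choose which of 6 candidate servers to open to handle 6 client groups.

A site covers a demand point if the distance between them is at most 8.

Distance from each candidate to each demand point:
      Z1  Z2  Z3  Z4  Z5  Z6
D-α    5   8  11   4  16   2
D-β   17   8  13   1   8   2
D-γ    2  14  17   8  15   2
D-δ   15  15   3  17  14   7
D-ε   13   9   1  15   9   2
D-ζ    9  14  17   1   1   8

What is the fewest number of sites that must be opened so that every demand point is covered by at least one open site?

Coverage sets (demand points within 8 of each site):
  D-α: {Z1, Z2, Z4, Z6}
  D-β: {Z2, Z4, Z5, Z6}
  D-γ: {Z1, Z4, Z6}
  D-δ: {Z3, Z6}
  D-ε: {Z3, Z6}
  D-ζ: {Z4, Z5, Z6}
No 2 sites suffice: every size-2 union leaves at least one demand point uncovered.
But {D-α, D-β, D-δ} covers everything, so the minimum is 3.

3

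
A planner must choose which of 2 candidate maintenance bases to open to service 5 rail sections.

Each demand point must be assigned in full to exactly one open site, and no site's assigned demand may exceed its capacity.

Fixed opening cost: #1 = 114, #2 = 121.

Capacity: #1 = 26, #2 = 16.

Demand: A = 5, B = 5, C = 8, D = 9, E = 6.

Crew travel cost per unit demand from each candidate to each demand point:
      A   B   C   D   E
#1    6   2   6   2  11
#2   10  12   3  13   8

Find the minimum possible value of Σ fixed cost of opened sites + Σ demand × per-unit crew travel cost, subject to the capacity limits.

365

Open {#1, #2}; cheapest assignment that respects the capacities:
  #1 (cap 26, load 19): A, B, D — cost 5×6 + 5×2 + 9×2 = 58
  #2 (cap 16, load 14): C, E — cost 8×3 + 6×8 = 72
  Shipping 130, fixed 235 → total 365.
  Any other capacity-feasible assignment to {#1, #2} ships for at least 130.
Total demand is 33 and no other set of sites has combined capacity ≥ 33, so {#1, #2} is the only feasible choice of open sites. Minimum: 365.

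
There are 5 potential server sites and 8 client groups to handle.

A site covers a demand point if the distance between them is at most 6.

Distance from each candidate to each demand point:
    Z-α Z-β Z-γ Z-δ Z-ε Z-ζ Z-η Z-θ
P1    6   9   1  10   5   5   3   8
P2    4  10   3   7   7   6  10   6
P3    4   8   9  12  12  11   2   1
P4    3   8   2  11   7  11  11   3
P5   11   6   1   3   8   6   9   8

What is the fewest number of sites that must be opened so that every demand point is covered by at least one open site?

3

Coverage sets (demand points within 6 of each site):
  P1: {Z-α, Z-γ, Z-ε, Z-ζ, Z-η}
  P2: {Z-α, Z-γ, Z-ζ, Z-θ}
  P3: {Z-α, Z-η, Z-θ}
  P4: {Z-α, Z-γ, Z-θ}
  P5: {Z-β, Z-γ, Z-δ, Z-ζ}
No 2 sites suffice: every size-2 union leaves at least one demand point uncovered.
But {P1, P2, P5} covers everything, so the minimum is 3.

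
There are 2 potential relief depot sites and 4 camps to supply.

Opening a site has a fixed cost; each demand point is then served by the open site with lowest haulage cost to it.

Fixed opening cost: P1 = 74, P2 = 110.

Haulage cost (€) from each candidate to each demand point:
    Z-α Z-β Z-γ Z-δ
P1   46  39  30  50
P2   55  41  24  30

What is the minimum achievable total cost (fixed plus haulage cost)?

239

Open {P1}: assign each demand point to its cheapest open site.
  Z-α→P1 46, Z-β→P1 39, Z-γ→P1 30, Z-δ→P1 50
  haulage cost 165, fixed 74 → total 239.
Compare {P2}: haulage cost 150 + fixed 110 = 260.
Compare {P1, P2}: haulage cost 139 + fixed 184 = 323.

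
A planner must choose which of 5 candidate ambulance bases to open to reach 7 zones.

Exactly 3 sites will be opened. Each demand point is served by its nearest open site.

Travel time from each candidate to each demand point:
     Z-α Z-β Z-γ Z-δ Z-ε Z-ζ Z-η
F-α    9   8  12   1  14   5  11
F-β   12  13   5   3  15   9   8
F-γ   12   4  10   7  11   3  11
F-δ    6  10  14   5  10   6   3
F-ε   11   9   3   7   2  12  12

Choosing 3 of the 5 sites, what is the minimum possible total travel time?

Open {F-γ, F-δ, F-ε}.
  Z-α→F-δ 6, Z-β→F-γ 4, Z-γ→F-ε 3, Z-δ→F-δ 5, Z-ε→F-ε 2, Z-ζ→F-γ 3, Z-η→F-δ 3  ⇒ total 26.
Compare {F-α, F-δ, F-ε}: total 28.
Compare {F-β, F-δ, F-ε}: total 32.
No size-3 selection does better; minimum is 26.

26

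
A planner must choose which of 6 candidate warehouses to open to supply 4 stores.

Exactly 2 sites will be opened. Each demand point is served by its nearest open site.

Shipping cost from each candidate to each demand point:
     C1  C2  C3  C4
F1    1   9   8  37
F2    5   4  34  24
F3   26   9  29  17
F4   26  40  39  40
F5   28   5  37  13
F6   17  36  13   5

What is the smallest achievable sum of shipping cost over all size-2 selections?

23

Open {F1, F6}.
  C1→F1 1, C2→F1 9, C3→F1 8, C4→F6 5  ⇒ total 23.
Compare {F1, F5}: total 27.
Compare {F2, F6}: total 27.
No size-2 selection does better; minimum is 23.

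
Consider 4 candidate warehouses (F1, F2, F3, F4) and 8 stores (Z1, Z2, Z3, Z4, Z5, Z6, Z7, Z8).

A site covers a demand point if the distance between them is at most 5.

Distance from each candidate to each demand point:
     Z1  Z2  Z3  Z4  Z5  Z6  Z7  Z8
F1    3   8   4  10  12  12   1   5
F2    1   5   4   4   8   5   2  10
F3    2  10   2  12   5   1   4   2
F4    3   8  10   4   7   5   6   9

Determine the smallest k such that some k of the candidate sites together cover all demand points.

Coverage sets (demand points within 5 of each site):
  F1: {Z1, Z3, Z7, Z8}
  F2: {Z1, Z2, Z3, Z4, Z6, Z7}
  F3: {Z1, Z3, Z5, Z6, Z7, Z8}
  F4: {Z1, Z4, Z6}
No single site covers all 8 demand points.
But {F2, F3} covers everything, so the minimum is 2.

2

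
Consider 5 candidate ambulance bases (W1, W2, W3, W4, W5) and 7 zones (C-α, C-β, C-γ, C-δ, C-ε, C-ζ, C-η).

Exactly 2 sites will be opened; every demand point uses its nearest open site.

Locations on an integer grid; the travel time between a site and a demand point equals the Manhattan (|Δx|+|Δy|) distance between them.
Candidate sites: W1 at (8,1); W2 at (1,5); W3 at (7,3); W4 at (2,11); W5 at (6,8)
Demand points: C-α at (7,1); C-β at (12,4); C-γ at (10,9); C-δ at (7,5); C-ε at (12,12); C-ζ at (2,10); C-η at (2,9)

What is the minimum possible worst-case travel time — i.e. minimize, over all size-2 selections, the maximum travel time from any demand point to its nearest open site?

10

Open {W1, W5}.
  Farthest demand point is C-ε at travel time 10 (to W5); all others are ≤ 10.
With {W2, W5} the worst case is 10.
With {W3, W5} the worst case is 10.
No size-2 selection achieves below 10.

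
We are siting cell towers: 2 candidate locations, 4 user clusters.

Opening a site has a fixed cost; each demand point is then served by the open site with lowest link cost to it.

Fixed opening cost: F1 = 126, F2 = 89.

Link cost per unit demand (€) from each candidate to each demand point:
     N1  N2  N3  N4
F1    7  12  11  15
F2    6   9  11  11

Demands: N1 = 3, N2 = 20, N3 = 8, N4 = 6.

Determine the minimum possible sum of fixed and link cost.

441

Open {F2}: assign each demand point to its cheapest open site.
  N1→F2 3×6=18, N2→F2 20×9=180, N3→F2 8×11=88, N4→F2 6×11=66
  link cost 352, fixed 89 → total 441.
Compare {F1}: link cost 439 + fixed 126 = 565.
Compare {F1, F2}: link cost 352 + fixed 215 = 567.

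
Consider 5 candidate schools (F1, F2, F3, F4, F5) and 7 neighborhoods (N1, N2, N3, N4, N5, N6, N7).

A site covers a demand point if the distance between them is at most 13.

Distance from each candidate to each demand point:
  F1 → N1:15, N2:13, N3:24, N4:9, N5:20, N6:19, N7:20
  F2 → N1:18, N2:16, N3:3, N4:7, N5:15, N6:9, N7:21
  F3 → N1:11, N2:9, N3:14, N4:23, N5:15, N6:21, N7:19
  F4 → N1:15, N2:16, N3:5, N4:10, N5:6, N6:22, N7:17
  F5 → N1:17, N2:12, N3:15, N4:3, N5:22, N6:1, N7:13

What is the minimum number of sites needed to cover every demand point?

3

Coverage sets (demand points within 13 of each site):
  F1: {N2, N4}
  F2: {N3, N4, N6}
  F3: {N1, N2}
  F4: {N3, N4, N5}
  F5: {N2, N4, N6, N7}
No 2 sites suffice: every size-2 union leaves at least one demand point uncovered.
But {F3, F4, F5} covers everything, so the minimum is 3.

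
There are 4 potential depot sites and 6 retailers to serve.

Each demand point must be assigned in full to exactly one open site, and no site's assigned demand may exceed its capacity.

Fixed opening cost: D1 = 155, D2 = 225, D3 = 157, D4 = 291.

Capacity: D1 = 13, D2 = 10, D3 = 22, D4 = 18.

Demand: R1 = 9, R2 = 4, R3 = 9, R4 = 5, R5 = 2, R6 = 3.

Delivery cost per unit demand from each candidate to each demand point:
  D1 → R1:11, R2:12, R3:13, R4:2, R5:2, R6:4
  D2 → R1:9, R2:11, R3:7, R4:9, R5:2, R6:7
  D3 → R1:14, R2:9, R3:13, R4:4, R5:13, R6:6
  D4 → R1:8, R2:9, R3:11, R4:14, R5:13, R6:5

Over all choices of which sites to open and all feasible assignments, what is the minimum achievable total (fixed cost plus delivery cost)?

606

Open {D1, D3}; cheapest assignment that respects the capacities:
  D1 (cap 13, load 11): R1, R5 — cost 9×11 + 2×2 = 103
  D3 (cap 22, load 21): R2, R3, R4, R6 — cost 4×9 + 9×13 + 5×4 + 3×6 = 191
  Shipping 294, fixed 312 → total 606.
  Any other capacity-feasible assignment to {D1, D3} ships for at least 294.
Compare {D3, D4}: its best feasible assignment gives total 719.
Compare {D2, D3}: its best feasible assignment gives total 731.
Every other set of open sites that can feasibly serve all demand totals ≥ 719 even under its best assignment. Minimum: 606.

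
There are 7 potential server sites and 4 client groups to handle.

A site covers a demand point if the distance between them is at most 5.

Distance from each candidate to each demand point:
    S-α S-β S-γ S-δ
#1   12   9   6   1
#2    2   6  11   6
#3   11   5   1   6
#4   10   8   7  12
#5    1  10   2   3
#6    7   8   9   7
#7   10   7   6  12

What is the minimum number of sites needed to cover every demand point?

2

Coverage sets (demand points within 5 of each site):
  #1: {S-δ}
  #2: {S-α}
  #3: {S-β, S-γ}
  #4: {}
  #5: {S-α, S-γ, S-δ}
  #6: {}
  #7: {}
No single site covers all 4 demand points.
But {#3, #5} covers everything, so the minimum is 2.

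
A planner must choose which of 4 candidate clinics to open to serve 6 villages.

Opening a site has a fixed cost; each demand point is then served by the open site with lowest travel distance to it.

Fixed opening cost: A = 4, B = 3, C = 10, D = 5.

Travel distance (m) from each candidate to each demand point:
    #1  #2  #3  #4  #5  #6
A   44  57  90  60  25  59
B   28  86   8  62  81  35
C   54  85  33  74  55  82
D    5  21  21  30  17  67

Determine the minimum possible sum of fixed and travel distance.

Open {B, D}: assign each demand point to its cheapest open site.
  #1→D 5, #2→D 21, #3→B 8, #4→D 30, #5→D 17, #6→B 35
  travel distance 116, fixed 8 → total 124.
Compare {A, B, D}: travel distance 116 + fixed 12 = 128.
Compare {B, C, D}: travel distance 116 + fixed 18 = 134.
Compare {A, B, C, D}: travel distance 116 + fixed 22 = 138.
All other subsets cost ≥ 128. Minimum total cost: 124.

124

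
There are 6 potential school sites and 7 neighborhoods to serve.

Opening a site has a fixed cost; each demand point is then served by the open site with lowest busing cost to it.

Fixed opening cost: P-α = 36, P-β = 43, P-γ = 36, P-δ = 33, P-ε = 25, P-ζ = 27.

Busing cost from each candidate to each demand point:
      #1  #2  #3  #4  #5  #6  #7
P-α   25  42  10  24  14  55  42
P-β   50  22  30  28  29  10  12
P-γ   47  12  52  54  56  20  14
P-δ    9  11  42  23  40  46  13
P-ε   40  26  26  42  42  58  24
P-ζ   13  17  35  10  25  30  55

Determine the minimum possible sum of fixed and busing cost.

187

Open {P-β, P-ζ}: assign each demand point to its cheapest open site.
  #1→P-ζ 13, #2→P-ζ 17, #3→P-β 30, #4→P-ζ 10, #5→P-ζ 25, #6→P-β 10, #7→P-β 12
  busing cost 117, fixed 70 → total 187.
Compare {P-α, P-γ}: busing cost 119 + fixed 72 = 191.
Compare {P-γ, P-ζ}: busing cost 129 + fixed 63 = 192.
Compare {P-α, P-β, P-ζ}: busing cost 86 + fixed 106 = 192.
All other subsets cost ≥ 191. Minimum total cost: 187.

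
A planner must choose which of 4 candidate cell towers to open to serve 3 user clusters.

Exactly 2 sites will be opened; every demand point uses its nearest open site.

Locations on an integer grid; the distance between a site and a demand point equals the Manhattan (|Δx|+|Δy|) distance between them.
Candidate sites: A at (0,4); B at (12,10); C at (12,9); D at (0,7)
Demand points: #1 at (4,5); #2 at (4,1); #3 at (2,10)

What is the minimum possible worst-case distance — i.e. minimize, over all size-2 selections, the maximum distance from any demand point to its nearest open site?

Open {A, D}.
  Farthest demand point is #2 at distance 7 (to A); all others are ≤ 7.
With {A, B} the worst case is 8.
With {A, C} the worst case is 8.
No size-2 selection achieves below 7.

7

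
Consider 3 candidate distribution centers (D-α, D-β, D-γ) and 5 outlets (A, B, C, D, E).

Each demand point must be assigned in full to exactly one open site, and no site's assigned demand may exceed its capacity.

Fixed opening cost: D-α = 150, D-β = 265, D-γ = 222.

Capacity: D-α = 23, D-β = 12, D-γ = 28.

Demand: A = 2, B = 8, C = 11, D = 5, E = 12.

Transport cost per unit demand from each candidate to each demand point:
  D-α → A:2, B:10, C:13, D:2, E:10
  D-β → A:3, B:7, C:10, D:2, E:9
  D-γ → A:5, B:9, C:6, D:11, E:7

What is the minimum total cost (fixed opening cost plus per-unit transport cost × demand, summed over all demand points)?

Open {D-α, D-γ}; cheapest assignment that respects the capacities:
  D-α (cap 23, load 15): A, B, D — cost 2×2 + 8×10 + 5×2 = 94
  D-γ (cap 28, load 23): C, E — cost 11×6 + 12×7 = 150
  Shipping 244, fixed 372 → total 616.
  Any other capacity-feasible assignment to {D-α, D-γ} ships for at least 244.
Compare {D-β, D-γ}: its best feasible assignment gives total 754.
Compare {D-α, D-β, D-γ}: its best feasible assignment gives total 857.
Every other set of open sites that can feasibly serve all demand totals ≥ 754 even under its best assignment. Minimum: 616.

616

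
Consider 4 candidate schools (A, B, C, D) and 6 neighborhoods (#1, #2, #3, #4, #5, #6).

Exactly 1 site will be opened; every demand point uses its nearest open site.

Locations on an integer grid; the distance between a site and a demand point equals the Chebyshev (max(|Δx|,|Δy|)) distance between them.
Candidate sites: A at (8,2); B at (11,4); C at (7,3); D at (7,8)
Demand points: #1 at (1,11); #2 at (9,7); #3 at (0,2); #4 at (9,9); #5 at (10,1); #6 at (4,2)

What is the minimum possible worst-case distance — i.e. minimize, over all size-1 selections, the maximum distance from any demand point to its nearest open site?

Open {D}.
  Farthest demand point is #3 at distance 7 (to D); all others are ≤ 7.
With {C} the worst case is 8.
With {A} the worst case is 9.
No size-1 selection achieves below 7.

7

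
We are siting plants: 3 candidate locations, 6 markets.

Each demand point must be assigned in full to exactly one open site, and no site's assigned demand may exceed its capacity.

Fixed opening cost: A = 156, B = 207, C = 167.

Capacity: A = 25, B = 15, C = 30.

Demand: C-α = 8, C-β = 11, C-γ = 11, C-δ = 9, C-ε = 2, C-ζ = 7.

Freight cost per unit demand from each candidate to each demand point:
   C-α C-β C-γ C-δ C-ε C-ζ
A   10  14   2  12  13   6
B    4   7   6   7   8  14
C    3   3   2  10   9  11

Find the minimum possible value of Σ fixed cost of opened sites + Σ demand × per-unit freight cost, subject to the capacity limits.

Open {A, C}; cheapest assignment that respects the capacities:
  A (cap 25, load 18): C-γ, C-ζ — cost 11×2 + 7×6 = 64
  C (cap 30, load 30): C-α, C-β, C-δ, C-ε — cost 8×3 + 11×3 + 9×10 + 2×9 = 165
  Shipping 229, fixed 323 → total 552.
  Any other capacity-feasible assignment to {A, C} ships for at least 229.
Compare {A, B, C}: its best feasible assignment gives total 730.
Every other set of open sites that can feasibly serve all demand totals ≥ 730 even under its best assignment. Minimum: 552.

552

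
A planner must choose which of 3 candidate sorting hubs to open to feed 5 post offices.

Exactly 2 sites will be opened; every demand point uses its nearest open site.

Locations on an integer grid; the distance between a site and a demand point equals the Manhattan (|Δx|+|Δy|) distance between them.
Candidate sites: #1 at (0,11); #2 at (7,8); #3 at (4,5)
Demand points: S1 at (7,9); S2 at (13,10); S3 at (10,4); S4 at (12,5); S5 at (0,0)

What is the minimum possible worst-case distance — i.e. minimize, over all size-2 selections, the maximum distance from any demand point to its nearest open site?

9

Open {#2, #3}.
  Farthest demand point is S5 at distance 9 (to #3); all others are ≤ 9.
With {#1, #2} the worst case is 11.
With {#1, #3} the worst case is 14.
No size-2 selection achieves below 9.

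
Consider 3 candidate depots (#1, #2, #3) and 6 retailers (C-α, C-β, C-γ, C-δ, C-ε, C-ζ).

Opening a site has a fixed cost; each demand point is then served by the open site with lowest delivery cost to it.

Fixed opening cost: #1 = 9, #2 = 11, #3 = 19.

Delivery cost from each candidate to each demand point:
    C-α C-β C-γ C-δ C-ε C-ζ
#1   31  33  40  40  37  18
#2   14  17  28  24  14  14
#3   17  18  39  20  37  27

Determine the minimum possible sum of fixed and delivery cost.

122

Open {#2}: assign each demand point to its cheapest open site.
  C-α→#2 14, C-β→#2 17, C-γ→#2 28, C-δ→#2 24, C-ε→#2 14, C-ζ→#2 14
  delivery cost 111, fixed 11 → total 122.
Compare {#1, #2}: delivery cost 111 + fixed 20 = 131.
Compare {#2, #3}: delivery cost 107 + fixed 30 = 137.
Compare {#1, #2, #3}: delivery cost 107 + fixed 39 = 146.
All other subsets cost ≥ 131. Minimum total cost: 122.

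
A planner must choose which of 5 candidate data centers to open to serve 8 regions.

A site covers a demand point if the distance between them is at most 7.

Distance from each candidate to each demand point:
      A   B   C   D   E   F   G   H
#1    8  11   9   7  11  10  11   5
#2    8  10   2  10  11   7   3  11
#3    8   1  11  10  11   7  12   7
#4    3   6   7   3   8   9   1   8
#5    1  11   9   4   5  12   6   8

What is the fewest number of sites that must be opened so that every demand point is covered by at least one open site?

Coverage sets (demand points within 7 of each site):
  #1: {D, H}
  #2: {C, F, G}
  #3: {B, F, H}
  #4: {A, B, C, D, G}
  #5: {A, D, E, G}
No 2 sites suffice: every size-2 union leaves at least one demand point uncovered.
But {#2, #3, #5} covers everything, so the minimum is 3.

3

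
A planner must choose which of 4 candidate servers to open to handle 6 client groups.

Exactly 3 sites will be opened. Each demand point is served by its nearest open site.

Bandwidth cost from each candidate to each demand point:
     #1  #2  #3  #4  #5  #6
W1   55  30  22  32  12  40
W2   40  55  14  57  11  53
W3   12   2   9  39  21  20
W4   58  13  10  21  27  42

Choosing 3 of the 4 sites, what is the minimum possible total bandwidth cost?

Open {W2, W3, W4}.
  #1→W3 12, #2→W3 2, #3→W3 9, #4→W4 21, #5→W2 11, #6→W3 20  ⇒ total 75.
Compare {W1, W3, W4}: total 76.
Compare {W1, W2, W3}: total 86.
No size-3 selection does better; minimum is 75.

75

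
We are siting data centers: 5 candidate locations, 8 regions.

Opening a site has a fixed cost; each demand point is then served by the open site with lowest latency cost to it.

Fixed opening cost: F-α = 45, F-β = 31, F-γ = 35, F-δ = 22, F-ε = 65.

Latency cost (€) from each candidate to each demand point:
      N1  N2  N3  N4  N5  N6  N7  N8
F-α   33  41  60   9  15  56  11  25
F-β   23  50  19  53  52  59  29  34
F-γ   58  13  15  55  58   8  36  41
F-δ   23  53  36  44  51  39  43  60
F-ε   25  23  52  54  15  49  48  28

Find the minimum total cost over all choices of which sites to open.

209

Open {F-α, F-γ}: assign each demand point to its cheapest open site.
  N1→F-α 33, N2→F-γ 13, N3→F-γ 15, N4→F-α 9, N5→F-α 15, N6→F-γ 8, N7→F-α 11, N8→F-α 25
  latency cost 129, fixed 80 → total 209.
Compare {F-α, F-γ, F-δ}: latency cost 119 + fixed 102 = 221.
Compare {F-α, F-β, F-γ}: latency cost 119 + fixed 111 = 230.
Compare {F-α, F-β, F-γ, F-δ}: latency cost 119 + fixed 133 = 252.
All other subsets cost ≥ 221. Minimum total cost: 209.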